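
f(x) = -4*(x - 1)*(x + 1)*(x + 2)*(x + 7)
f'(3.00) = -1680.00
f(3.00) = -1600.00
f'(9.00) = -21312.00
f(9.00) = -56320.00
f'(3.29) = -2044.94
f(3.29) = -2139.06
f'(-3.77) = -249.59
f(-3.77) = 302.16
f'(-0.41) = 61.59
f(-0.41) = 34.87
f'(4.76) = -4631.66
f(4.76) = -6886.91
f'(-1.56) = -3.85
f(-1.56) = -13.73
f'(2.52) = -1167.97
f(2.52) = -920.92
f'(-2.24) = -93.11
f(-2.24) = 18.36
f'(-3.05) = -197.51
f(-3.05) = 137.74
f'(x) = -4*(x - 1)*(x + 1)*(x + 2) - 4*(x - 1)*(x + 1)*(x + 7) - 4*(x - 1)*(x + 2)*(x + 7) - 4*(x + 1)*(x + 2)*(x + 7) = -16*x^3 - 108*x^2 - 104*x + 36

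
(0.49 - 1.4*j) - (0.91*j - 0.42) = 0.91 - 2.31*j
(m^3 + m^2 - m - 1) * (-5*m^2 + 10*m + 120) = -5*m^5 + 5*m^4 + 135*m^3 + 115*m^2 - 130*m - 120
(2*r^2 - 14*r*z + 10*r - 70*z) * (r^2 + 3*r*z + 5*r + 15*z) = 2*r^4 - 8*r^3*z + 20*r^3 - 42*r^2*z^2 - 80*r^2*z + 50*r^2 - 420*r*z^2 - 200*r*z - 1050*z^2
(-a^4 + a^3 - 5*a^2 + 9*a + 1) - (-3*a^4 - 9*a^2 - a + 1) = 2*a^4 + a^3 + 4*a^2 + 10*a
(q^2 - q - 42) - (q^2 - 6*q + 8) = 5*q - 50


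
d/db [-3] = 0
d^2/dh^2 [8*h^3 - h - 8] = 48*h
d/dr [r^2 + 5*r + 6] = 2*r + 5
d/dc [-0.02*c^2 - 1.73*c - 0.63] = -0.04*c - 1.73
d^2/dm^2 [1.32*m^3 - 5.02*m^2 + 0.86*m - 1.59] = 7.92*m - 10.04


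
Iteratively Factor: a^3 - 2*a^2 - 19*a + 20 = (a + 4)*(a^2 - 6*a + 5) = (a - 5)*(a + 4)*(a - 1)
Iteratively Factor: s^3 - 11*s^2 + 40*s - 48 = (s - 3)*(s^2 - 8*s + 16) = (s - 4)*(s - 3)*(s - 4)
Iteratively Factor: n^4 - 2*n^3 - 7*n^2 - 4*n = (n - 4)*(n^3 + 2*n^2 + n) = (n - 4)*(n + 1)*(n^2 + n) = (n - 4)*(n + 1)^2*(n)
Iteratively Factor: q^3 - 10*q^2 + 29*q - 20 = (q - 5)*(q^2 - 5*q + 4) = (q - 5)*(q - 1)*(q - 4)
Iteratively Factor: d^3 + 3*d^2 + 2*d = (d + 2)*(d^2 + d) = (d + 1)*(d + 2)*(d)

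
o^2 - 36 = (o - 6)*(o + 6)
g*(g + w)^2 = g^3 + 2*g^2*w + g*w^2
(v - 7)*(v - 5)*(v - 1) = v^3 - 13*v^2 + 47*v - 35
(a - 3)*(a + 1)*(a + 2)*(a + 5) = a^4 + 5*a^3 - 7*a^2 - 41*a - 30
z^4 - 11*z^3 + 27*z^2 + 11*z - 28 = (z - 7)*(z - 4)*(z - 1)*(z + 1)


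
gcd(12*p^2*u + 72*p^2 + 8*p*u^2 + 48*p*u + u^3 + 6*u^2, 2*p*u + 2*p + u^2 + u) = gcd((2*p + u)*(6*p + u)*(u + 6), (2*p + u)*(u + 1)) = 2*p + u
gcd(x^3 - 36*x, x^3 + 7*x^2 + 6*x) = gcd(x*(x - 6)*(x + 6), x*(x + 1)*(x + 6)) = x^2 + 6*x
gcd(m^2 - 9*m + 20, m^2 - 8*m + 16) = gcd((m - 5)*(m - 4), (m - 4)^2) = m - 4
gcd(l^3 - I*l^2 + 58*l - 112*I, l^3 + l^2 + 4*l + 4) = l - 2*I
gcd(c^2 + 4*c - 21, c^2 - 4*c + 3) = c - 3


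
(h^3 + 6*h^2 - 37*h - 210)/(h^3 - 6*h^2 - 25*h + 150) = (h + 7)/(h - 5)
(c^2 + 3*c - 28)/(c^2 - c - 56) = (c - 4)/(c - 8)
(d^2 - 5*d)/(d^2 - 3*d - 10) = d/(d + 2)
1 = 1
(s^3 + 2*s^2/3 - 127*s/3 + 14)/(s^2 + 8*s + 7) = (s^2 - 19*s/3 + 2)/(s + 1)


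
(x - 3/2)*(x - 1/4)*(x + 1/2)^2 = x^4 - 3*x^3/4 - 9*x^2/8 - x/16 + 3/32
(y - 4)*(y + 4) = y^2 - 16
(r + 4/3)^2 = r^2 + 8*r/3 + 16/9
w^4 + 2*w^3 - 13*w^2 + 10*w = w*(w - 2)*(w - 1)*(w + 5)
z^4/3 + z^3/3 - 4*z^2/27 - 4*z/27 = z*(z/3 + 1/3)*(z - 2/3)*(z + 2/3)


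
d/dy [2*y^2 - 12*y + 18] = 4*y - 12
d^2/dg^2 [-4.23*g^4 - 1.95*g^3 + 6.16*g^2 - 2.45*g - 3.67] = -50.76*g^2 - 11.7*g + 12.32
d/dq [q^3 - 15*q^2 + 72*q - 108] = 3*q^2 - 30*q + 72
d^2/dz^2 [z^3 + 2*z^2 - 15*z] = 6*z + 4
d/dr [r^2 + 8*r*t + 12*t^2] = 2*r + 8*t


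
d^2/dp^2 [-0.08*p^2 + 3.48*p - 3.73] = -0.160000000000000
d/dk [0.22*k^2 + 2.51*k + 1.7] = 0.44*k + 2.51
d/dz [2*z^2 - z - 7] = 4*z - 1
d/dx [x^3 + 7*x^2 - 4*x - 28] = 3*x^2 + 14*x - 4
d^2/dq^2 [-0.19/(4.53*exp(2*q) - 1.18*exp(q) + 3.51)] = ((3.4428*exp(q) - 0.2242)*(4.53*exp(2*q) - 1.18*exp(q) + 3.51) - 0.19*(9.06*exp(q) - 1.18)*(18.12*exp(q) - 2.36)*exp(q))*exp(q)/(4.53*exp(2*q) - 1.18*exp(q) + 3.51)^3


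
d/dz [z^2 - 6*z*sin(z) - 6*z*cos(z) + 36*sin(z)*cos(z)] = -6*sqrt(2)*z*cos(z + pi/4) + 2*z - 6*sqrt(2)*sin(z + pi/4) + 36*cos(2*z)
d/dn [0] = 0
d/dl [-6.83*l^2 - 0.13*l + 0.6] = -13.66*l - 0.13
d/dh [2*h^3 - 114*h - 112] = 6*h^2 - 114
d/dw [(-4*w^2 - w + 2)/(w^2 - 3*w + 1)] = (13*w^2 - 12*w + 5)/(w^4 - 6*w^3 + 11*w^2 - 6*w + 1)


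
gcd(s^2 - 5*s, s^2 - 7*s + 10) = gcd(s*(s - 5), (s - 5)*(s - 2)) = s - 5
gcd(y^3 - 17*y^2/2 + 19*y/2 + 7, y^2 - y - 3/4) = y + 1/2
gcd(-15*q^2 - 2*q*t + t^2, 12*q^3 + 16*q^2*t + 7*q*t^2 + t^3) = 3*q + t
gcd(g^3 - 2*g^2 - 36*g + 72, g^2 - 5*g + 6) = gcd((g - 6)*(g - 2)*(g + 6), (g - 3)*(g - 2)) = g - 2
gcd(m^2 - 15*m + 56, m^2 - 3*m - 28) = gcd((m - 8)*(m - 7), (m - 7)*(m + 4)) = m - 7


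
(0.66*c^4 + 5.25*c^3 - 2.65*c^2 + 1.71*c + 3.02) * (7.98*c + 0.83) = 5.2668*c^5 + 42.4428*c^4 - 16.7895*c^3 + 11.4463*c^2 + 25.5189*c + 2.5066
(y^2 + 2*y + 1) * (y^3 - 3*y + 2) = y^5 + 2*y^4 - 2*y^3 - 4*y^2 + y + 2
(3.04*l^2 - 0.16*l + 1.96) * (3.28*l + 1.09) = 9.9712*l^3 + 2.7888*l^2 + 6.2544*l + 2.1364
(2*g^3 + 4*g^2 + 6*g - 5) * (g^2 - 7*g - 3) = 2*g^5 - 10*g^4 - 28*g^3 - 59*g^2 + 17*g + 15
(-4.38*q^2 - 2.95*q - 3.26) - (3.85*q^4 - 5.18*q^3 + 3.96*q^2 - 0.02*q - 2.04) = -3.85*q^4 + 5.18*q^3 - 8.34*q^2 - 2.93*q - 1.22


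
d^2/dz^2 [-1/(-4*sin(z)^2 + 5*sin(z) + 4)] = (64*sin(z)^4 - 60*sin(z)^3 - 7*sin(z)^2 + 100*sin(z) - 82)/(5*sin(z) + 4*cos(z)^2)^3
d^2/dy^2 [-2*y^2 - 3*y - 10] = -4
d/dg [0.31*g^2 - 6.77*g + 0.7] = 0.62*g - 6.77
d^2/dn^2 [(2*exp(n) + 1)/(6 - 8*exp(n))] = (-20*exp(n) - 15)*exp(n)/(64*exp(3*n) - 144*exp(2*n) + 108*exp(n) - 27)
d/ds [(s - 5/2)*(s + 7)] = 2*s + 9/2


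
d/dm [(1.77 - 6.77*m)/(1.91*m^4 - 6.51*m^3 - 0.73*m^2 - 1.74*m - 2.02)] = (38.7921*m^4 - 101.6682*m^3 + 29.626*m^2 + 2.5842*m + 16.7552)/(3.6481*m^8 - 24.8682*m^7 + 39.5915*m^6 + 2.8578*m^5 + 15.4713*m^4 + 28.8408*m^3 + 5.9768*m^2 + 7.0296*m + 4.0804)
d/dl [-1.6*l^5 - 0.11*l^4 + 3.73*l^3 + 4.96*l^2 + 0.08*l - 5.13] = -8.0*l^4 - 0.44*l^3 + 11.19*l^2 + 9.92*l + 0.08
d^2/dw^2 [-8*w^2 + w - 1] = -16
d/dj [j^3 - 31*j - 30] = 3*j^2 - 31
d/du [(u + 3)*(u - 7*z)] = 2*u - 7*z + 3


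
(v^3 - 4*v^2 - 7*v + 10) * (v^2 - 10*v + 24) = v^5 - 14*v^4 + 57*v^3 - 16*v^2 - 268*v + 240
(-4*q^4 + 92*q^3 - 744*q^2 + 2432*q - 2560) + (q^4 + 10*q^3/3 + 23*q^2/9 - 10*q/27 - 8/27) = -3*q^4 + 286*q^3/3 - 6673*q^2/9 + 65654*q/27 - 69128/27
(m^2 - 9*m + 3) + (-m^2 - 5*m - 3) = -14*m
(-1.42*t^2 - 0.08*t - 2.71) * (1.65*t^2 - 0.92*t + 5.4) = -2.343*t^4 + 1.1744*t^3 - 12.0659*t^2 + 2.0612*t - 14.634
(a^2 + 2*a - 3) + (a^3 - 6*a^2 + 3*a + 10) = a^3 - 5*a^2 + 5*a + 7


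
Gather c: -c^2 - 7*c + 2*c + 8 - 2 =-c^2 - 5*c + 6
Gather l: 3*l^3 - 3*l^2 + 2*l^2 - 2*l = 3*l^3 - l^2 - 2*l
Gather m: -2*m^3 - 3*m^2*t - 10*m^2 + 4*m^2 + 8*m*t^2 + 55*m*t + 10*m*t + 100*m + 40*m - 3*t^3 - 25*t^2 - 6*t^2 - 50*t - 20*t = -2*m^3 + m^2*(-3*t - 6) + m*(8*t^2 + 65*t + 140) - 3*t^3 - 31*t^2 - 70*t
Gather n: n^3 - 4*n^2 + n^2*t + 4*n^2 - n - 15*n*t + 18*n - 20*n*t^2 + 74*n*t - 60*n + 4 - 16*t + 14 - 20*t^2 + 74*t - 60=n^3 + n^2*t + n*(-20*t^2 + 59*t - 43) - 20*t^2 + 58*t - 42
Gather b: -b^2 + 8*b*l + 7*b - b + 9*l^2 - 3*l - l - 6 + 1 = -b^2 + b*(8*l + 6) + 9*l^2 - 4*l - 5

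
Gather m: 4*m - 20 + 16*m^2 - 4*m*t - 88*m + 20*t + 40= 16*m^2 + m*(-4*t - 84) + 20*t + 20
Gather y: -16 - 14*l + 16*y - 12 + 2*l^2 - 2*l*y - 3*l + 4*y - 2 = 2*l^2 - 17*l + y*(20 - 2*l) - 30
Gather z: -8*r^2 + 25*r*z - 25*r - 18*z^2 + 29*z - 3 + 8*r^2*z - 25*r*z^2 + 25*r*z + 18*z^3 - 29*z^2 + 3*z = -8*r^2 - 25*r + 18*z^3 + z^2*(-25*r - 47) + z*(8*r^2 + 50*r + 32) - 3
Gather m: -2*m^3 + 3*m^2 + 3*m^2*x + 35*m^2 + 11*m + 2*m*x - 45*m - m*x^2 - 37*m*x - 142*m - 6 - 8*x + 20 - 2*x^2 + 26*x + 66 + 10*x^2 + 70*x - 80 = -2*m^3 + m^2*(3*x + 38) + m*(-x^2 - 35*x - 176) + 8*x^2 + 88*x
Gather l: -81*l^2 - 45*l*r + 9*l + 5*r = -81*l^2 + l*(9 - 45*r) + 5*r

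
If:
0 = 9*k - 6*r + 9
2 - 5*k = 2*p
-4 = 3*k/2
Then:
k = -8/3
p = 23/3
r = -5/2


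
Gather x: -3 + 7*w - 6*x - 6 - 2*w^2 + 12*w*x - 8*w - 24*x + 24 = -2*w^2 - w + x*(12*w - 30) + 15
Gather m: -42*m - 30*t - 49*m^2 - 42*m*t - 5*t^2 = -49*m^2 + m*(-42*t - 42) - 5*t^2 - 30*t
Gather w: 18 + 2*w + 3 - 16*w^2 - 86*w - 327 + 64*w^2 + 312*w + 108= 48*w^2 + 228*w - 198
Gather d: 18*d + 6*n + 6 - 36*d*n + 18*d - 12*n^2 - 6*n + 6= d*(36 - 36*n) - 12*n^2 + 12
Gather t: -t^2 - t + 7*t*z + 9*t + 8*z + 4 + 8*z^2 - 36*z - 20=-t^2 + t*(7*z + 8) + 8*z^2 - 28*z - 16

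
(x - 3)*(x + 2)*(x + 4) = x^3 + 3*x^2 - 10*x - 24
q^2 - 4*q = q*(q - 4)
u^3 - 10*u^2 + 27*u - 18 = (u - 6)*(u - 3)*(u - 1)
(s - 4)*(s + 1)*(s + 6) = s^3 + 3*s^2 - 22*s - 24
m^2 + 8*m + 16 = (m + 4)^2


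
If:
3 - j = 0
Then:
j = 3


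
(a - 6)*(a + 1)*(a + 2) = a^3 - 3*a^2 - 16*a - 12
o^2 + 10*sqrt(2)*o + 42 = (o + 3*sqrt(2))*(o + 7*sqrt(2))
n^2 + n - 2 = (n - 1)*(n + 2)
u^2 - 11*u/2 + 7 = (u - 7/2)*(u - 2)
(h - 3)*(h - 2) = h^2 - 5*h + 6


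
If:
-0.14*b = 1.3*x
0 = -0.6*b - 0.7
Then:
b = -1.17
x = 0.13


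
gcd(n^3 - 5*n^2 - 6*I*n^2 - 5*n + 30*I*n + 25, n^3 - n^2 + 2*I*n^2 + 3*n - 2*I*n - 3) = n - I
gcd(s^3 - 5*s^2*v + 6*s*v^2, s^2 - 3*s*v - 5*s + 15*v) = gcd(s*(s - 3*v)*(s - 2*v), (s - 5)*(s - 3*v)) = s - 3*v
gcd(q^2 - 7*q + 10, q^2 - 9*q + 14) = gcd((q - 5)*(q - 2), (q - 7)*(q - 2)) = q - 2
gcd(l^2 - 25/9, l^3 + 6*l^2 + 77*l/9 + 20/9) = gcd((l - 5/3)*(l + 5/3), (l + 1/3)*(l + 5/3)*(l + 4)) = l + 5/3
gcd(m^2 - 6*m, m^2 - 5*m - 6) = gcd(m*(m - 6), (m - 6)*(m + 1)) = m - 6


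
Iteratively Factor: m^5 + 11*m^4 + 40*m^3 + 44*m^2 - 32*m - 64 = (m + 2)*(m^4 + 9*m^3 + 22*m^2 - 32) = (m + 2)*(m + 4)*(m^3 + 5*m^2 + 2*m - 8) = (m - 1)*(m + 2)*(m + 4)*(m^2 + 6*m + 8) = (m - 1)*(m + 2)^2*(m + 4)*(m + 4)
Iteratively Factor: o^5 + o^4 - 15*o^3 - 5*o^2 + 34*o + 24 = (o - 3)*(o^4 + 4*o^3 - 3*o^2 - 14*o - 8) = (o - 3)*(o + 4)*(o^3 - 3*o - 2) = (o - 3)*(o + 1)*(o + 4)*(o^2 - o - 2) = (o - 3)*(o + 1)^2*(o + 4)*(o - 2)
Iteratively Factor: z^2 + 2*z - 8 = (z + 4)*(z - 2)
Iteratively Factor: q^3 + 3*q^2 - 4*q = (q + 4)*(q^2 - q) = (q - 1)*(q + 4)*(q)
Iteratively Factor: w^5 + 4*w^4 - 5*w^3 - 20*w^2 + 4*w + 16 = (w + 4)*(w^4 - 5*w^2 + 4) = (w - 2)*(w + 4)*(w^3 + 2*w^2 - w - 2) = (w - 2)*(w + 2)*(w + 4)*(w^2 - 1) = (w - 2)*(w + 1)*(w + 2)*(w + 4)*(w - 1)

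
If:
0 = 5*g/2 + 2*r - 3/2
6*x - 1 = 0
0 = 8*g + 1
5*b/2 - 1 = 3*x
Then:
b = 3/5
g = -1/8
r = 29/32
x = 1/6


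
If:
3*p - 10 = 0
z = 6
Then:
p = 10/3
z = 6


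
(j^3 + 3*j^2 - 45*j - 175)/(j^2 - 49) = (j^2 + 10*j + 25)/(j + 7)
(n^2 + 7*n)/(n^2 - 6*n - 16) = n*(n + 7)/(n^2 - 6*n - 16)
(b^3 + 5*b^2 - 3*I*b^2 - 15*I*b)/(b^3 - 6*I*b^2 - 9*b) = (b + 5)/(b - 3*I)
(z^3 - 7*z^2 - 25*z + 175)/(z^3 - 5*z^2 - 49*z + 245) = (z + 5)/(z + 7)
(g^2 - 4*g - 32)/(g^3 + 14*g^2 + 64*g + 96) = (g - 8)/(g^2 + 10*g + 24)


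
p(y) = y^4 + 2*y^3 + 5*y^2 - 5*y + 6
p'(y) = 4*y^3 + 6*y^2 + 10*y - 5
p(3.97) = 438.50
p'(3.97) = 379.55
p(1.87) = 39.44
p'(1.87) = 60.84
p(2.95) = 161.84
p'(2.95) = 179.40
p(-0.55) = 10.02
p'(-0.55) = -9.35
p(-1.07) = 15.94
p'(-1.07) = -13.73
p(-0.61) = 10.59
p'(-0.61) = -9.78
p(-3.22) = 114.67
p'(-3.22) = -108.53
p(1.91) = 41.93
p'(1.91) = 63.86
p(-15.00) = 45081.00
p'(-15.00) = -12305.00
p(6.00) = 1884.00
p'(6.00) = 1135.00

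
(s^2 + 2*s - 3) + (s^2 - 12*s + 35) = 2*s^2 - 10*s + 32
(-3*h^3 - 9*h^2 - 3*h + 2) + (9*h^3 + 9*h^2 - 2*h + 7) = 6*h^3 - 5*h + 9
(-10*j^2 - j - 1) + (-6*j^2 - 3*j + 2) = -16*j^2 - 4*j + 1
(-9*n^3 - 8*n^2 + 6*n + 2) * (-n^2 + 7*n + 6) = 9*n^5 - 55*n^4 - 116*n^3 - 8*n^2 + 50*n + 12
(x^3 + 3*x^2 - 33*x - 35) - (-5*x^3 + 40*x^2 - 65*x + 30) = 6*x^3 - 37*x^2 + 32*x - 65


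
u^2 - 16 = (u - 4)*(u + 4)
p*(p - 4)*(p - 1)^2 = p^4 - 6*p^3 + 9*p^2 - 4*p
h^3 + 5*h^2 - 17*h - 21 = (h - 3)*(h + 1)*(h + 7)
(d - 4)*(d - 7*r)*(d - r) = d^3 - 8*d^2*r - 4*d^2 + 7*d*r^2 + 32*d*r - 28*r^2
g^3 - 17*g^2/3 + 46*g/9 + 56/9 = (g - 4)*(g - 7/3)*(g + 2/3)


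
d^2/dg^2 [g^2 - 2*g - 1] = 2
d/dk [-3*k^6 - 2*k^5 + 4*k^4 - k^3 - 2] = k^2*(-18*k^3 - 10*k^2 + 16*k - 3)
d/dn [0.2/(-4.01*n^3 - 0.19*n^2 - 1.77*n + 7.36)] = (2.406*n^2 + 0.076*n + 0.354)/(4.01*n^3 + 0.19*n^2 + 1.77*n - 7.36)^2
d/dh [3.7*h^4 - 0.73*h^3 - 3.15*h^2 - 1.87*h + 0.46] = 14.8*h^3 - 2.19*h^2 - 6.3*h - 1.87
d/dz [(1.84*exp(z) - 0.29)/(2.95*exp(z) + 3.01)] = 6.3939*exp(z)/(2.95*exp(z) + 3.01)^2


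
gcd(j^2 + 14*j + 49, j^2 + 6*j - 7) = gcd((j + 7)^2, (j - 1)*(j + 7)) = j + 7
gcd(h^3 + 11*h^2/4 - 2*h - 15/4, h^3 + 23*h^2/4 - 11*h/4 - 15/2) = h^2 - h/4 - 5/4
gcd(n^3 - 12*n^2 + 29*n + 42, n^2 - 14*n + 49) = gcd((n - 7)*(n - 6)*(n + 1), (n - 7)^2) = n - 7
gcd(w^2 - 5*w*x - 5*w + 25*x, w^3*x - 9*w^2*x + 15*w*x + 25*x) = w - 5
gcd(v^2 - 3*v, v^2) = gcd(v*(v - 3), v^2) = v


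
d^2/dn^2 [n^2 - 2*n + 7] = 2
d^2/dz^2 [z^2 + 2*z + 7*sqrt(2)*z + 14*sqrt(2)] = 2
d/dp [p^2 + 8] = 2*p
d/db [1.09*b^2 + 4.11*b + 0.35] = 2.18*b + 4.11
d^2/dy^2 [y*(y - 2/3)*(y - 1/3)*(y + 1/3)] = 12*y^2 - 4*y - 2/9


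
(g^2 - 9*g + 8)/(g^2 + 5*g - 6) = (g - 8)/(g + 6)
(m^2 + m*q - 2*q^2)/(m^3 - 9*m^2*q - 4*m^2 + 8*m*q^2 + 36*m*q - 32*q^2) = (-m - 2*q)/(-m^2 + 8*m*q + 4*m - 32*q)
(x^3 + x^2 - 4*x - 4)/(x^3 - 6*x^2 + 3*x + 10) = (x + 2)/(x - 5)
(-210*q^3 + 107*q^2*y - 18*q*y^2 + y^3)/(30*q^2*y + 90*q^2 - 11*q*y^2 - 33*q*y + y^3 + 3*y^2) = (-7*q + y)/(y + 3)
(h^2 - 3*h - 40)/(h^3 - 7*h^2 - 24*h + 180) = (h - 8)/(h^2 - 12*h + 36)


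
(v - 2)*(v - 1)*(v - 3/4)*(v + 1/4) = v^4 - 7*v^3/2 + 53*v^2/16 - 7*v/16 - 3/8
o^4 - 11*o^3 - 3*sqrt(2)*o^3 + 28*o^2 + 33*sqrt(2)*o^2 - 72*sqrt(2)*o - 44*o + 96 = (o - 8)*(o - 3)*(o - 2*sqrt(2))*(o - sqrt(2))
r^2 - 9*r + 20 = (r - 5)*(r - 4)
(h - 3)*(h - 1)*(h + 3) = h^3 - h^2 - 9*h + 9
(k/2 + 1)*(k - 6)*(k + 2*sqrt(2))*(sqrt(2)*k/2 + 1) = sqrt(2)*k^4/4 - sqrt(2)*k^3 + 3*k^3/2 - 6*k^2 - 2*sqrt(2)*k^2 - 18*k - 4*sqrt(2)*k - 12*sqrt(2)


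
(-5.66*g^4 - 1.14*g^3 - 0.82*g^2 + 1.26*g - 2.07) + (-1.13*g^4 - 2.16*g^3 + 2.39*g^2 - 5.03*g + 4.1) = -6.79*g^4 - 3.3*g^3 + 1.57*g^2 - 3.77*g + 2.03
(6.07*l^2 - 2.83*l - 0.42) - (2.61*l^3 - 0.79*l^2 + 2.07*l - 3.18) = -2.61*l^3 + 6.86*l^2 - 4.9*l + 2.76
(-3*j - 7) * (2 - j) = 3*j^2 + j - 14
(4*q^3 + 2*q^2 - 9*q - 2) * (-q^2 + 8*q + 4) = -4*q^5 + 30*q^4 + 41*q^3 - 62*q^2 - 52*q - 8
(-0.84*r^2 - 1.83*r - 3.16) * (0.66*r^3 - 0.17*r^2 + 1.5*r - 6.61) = -0.5544*r^5 - 1.065*r^4 - 3.0345*r^3 + 3.3446*r^2 + 7.3563*r + 20.8876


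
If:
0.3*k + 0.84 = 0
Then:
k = -2.80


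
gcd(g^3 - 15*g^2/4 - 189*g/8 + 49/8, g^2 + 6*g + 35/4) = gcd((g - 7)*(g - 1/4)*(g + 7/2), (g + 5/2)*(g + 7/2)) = g + 7/2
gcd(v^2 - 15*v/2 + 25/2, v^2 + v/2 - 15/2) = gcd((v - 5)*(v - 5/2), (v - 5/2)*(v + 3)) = v - 5/2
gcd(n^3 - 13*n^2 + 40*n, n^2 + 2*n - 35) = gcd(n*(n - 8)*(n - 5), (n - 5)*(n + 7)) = n - 5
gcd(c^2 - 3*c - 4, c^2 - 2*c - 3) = c + 1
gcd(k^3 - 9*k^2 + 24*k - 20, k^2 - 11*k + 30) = k - 5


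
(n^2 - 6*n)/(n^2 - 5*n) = (n - 6)/(n - 5)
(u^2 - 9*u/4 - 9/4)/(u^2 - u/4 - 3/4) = (u - 3)/(u - 1)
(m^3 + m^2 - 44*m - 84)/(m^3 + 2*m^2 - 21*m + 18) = (m^2 - 5*m - 14)/(m^2 - 4*m + 3)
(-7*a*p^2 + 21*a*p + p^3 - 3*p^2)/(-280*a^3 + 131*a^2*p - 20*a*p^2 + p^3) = p*(p - 3)/(40*a^2 - 13*a*p + p^2)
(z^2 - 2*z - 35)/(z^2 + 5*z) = (z - 7)/z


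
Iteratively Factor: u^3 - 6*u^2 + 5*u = (u)*(u^2 - 6*u + 5) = u*(u - 5)*(u - 1)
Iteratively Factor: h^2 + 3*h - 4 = (h - 1)*(h + 4)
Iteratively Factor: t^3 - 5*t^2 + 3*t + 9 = (t - 3)*(t^2 - 2*t - 3) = (t - 3)^2*(t + 1)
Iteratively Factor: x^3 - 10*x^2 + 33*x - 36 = (x - 3)*(x^2 - 7*x + 12) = (x - 3)^2*(x - 4)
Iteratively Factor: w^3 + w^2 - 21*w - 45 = (w - 5)*(w^2 + 6*w + 9) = (w - 5)*(w + 3)*(w + 3)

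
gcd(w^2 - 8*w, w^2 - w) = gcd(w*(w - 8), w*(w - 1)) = w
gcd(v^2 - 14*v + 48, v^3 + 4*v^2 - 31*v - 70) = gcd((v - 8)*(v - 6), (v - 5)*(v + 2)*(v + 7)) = 1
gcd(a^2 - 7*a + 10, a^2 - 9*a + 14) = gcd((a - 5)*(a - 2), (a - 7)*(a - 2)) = a - 2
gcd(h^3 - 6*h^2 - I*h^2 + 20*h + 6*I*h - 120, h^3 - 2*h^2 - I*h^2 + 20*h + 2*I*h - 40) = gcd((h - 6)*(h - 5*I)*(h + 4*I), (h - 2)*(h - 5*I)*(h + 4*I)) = h^2 - I*h + 20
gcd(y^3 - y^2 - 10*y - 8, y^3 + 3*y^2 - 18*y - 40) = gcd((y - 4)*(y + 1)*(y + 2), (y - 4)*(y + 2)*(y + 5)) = y^2 - 2*y - 8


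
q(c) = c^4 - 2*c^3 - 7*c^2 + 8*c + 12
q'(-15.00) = -14632.00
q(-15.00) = 55692.00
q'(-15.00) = -14632.00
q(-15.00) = 55692.00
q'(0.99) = -7.86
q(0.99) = 12.08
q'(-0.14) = 9.83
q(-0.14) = 10.75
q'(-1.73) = -6.45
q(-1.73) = -3.48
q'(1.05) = -8.68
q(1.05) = 11.58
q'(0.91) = -6.69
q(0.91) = 12.66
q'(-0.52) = 13.10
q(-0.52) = 6.30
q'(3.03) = 21.77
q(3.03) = 0.63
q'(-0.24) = 10.96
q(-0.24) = 9.71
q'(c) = 4*c^3 - 6*c^2 - 14*c + 8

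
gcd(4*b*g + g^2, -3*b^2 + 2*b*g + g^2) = 1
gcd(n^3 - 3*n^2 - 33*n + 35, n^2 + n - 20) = n + 5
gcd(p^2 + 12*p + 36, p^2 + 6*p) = p + 6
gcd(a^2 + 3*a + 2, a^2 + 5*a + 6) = a + 2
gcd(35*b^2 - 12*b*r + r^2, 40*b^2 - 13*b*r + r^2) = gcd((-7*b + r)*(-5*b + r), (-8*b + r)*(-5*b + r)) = -5*b + r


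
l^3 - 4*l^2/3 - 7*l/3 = l*(l - 7/3)*(l + 1)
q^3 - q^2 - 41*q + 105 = (q - 5)*(q - 3)*(q + 7)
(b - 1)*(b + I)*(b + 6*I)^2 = b^4 - b^3 + 13*I*b^3 - 48*b^2 - 13*I*b^2 + 48*b - 36*I*b + 36*I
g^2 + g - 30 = (g - 5)*(g + 6)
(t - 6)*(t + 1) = t^2 - 5*t - 6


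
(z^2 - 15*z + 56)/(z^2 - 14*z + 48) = (z - 7)/(z - 6)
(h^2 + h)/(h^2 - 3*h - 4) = h/(h - 4)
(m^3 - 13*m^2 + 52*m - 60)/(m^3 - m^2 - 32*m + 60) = (m - 6)/(m + 6)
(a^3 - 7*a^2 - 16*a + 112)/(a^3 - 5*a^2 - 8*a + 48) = (a^2 - 3*a - 28)/(a^2 - a - 12)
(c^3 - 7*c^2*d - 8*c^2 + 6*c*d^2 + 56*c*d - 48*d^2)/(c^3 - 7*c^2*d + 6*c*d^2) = (c - 8)/c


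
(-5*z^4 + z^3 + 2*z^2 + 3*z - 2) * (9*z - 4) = -45*z^5 + 29*z^4 + 14*z^3 + 19*z^2 - 30*z + 8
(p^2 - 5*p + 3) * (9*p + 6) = 9*p^3 - 39*p^2 - 3*p + 18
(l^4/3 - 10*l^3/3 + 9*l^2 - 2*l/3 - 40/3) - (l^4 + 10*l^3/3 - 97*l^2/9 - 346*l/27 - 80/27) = -2*l^4/3 - 20*l^3/3 + 178*l^2/9 + 328*l/27 - 280/27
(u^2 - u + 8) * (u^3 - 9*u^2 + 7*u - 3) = u^5 - 10*u^4 + 24*u^3 - 82*u^2 + 59*u - 24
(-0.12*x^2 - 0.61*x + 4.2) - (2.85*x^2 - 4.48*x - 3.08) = -2.97*x^2 + 3.87*x + 7.28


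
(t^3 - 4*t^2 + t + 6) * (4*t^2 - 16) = 4*t^5 - 16*t^4 - 12*t^3 + 88*t^2 - 16*t - 96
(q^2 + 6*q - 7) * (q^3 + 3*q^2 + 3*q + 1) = q^5 + 9*q^4 + 14*q^3 - 2*q^2 - 15*q - 7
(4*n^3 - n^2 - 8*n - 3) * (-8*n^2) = -32*n^5 + 8*n^4 + 64*n^3 + 24*n^2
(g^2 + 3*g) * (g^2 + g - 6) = g^4 + 4*g^3 - 3*g^2 - 18*g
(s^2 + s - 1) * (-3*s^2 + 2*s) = -3*s^4 - s^3 + 5*s^2 - 2*s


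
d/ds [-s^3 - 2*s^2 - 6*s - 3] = -3*s^2 - 4*s - 6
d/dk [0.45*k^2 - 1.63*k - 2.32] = 0.9*k - 1.63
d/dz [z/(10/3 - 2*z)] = 15/(2*(9*z^2 - 30*z + 25))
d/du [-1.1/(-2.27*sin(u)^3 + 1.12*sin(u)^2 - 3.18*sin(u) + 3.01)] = (-7.491*sin(u)^2 + 2.464*sin(u) - 3.498)*cos(u)/(2.27*sin(u)^3 - 1.12*sin(u)^2 + 3.18*sin(u) - 3.01)^2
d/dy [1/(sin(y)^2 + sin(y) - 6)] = -(2*sin(y) + 1)*cos(y)/(sin(y)^2 + sin(y) - 6)^2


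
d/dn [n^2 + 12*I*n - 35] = 2*n + 12*I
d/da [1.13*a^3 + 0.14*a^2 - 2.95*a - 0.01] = 3.39*a^2 + 0.28*a - 2.95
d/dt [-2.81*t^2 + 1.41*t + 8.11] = 1.41 - 5.62*t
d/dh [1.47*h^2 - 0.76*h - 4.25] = 2.94*h - 0.76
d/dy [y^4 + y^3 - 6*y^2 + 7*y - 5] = 4*y^3 + 3*y^2 - 12*y + 7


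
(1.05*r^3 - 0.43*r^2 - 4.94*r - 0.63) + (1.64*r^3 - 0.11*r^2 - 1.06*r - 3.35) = 2.69*r^3 - 0.54*r^2 - 6.0*r - 3.98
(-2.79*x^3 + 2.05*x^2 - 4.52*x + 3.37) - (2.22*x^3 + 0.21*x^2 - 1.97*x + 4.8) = -5.01*x^3 + 1.84*x^2 - 2.55*x - 1.43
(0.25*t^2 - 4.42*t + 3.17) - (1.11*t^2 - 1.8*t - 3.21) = -0.86*t^2 - 2.62*t + 6.38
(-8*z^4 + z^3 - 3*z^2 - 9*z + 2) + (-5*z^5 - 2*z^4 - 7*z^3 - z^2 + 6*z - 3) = -5*z^5 - 10*z^4 - 6*z^3 - 4*z^2 - 3*z - 1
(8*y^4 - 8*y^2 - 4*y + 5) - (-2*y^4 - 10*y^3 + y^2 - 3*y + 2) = 10*y^4 + 10*y^3 - 9*y^2 - y + 3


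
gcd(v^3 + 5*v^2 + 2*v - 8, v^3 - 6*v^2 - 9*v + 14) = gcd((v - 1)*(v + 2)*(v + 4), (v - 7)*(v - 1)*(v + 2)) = v^2 + v - 2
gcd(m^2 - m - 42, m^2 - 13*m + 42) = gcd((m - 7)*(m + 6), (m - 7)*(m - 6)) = m - 7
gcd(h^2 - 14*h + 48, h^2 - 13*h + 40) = h - 8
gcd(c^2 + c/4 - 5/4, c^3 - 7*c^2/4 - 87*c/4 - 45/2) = c + 5/4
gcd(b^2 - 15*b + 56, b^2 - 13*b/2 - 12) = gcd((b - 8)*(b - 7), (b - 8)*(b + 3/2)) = b - 8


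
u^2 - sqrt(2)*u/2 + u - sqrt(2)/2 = (u + 1)*(u - sqrt(2)/2)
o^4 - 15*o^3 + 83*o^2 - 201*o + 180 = (o - 5)*(o - 4)*(o - 3)^2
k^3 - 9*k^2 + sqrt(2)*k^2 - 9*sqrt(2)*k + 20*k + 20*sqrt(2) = (k - 5)*(k - 4)*(k + sqrt(2))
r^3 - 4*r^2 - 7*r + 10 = (r - 5)*(r - 1)*(r + 2)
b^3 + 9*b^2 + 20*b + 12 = (b + 1)*(b + 2)*(b + 6)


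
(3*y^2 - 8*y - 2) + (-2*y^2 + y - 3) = y^2 - 7*y - 5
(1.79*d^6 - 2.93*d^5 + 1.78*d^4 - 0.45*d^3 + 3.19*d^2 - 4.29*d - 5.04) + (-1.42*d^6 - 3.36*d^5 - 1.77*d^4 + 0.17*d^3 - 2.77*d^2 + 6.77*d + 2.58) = 0.37*d^6 - 6.29*d^5 + 0.01*d^4 - 0.28*d^3 + 0.42*d^2 + 2.48*d - 2.46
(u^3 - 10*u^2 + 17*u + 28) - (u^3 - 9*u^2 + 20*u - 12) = -u^2 - 3*u + 40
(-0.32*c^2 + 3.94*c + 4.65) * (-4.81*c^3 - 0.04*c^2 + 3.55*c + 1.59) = 1.5392*c^5 - 18.9386*c^4 - 23.6601*c^3 + 13.2922*c^2 + 22.7721*c + 7.3935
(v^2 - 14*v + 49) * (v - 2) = v^3 - 16*v^2 + 77*v - 98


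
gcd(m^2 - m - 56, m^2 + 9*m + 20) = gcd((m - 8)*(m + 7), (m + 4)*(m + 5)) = 1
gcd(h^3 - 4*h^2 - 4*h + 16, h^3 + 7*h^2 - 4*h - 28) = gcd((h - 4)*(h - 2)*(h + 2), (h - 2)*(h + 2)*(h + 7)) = h^2 - 4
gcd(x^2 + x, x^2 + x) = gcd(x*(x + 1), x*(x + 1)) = x^2 + x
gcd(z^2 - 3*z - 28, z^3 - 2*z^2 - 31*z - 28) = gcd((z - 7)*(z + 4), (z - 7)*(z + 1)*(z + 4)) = z^2 - 3*z - 28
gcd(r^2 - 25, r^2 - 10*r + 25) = r - 5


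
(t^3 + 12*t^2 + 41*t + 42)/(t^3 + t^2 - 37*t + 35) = (t^2 + 5*t + 6)/(t^2 - 6*t + 5)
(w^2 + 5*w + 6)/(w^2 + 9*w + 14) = (w + 3)/(w + 7)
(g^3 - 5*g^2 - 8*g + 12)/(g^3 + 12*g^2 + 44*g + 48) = (g^2 - 7*g + 6)/(g^2 + 10*g + 24)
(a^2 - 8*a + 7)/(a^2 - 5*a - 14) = (a - 1)/(a + 2)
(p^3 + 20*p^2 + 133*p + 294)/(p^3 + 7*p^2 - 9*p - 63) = (p^2 + 13*p + 42)/(p^2 - 9)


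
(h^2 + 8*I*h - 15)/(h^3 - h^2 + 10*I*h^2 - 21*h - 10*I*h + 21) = (h + 5*I)/(h^2 + h*(-1 + 7*I) - 7*I)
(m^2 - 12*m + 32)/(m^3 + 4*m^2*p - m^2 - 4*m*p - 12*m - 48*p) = (m - 8)/(m^2 + 4*m*p + 3*m + 12*p)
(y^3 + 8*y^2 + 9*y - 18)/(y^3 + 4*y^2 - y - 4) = (y^2 + 9*y + 18)/(y^2 + 5*y + 4)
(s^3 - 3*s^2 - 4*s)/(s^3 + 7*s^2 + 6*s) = (s - 4)/(s + 6)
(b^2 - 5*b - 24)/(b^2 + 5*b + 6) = (b - 8)/(b + 2)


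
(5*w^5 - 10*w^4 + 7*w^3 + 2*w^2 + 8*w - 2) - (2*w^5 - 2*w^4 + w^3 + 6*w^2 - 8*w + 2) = 3*w^5 - 8*w^4 + 6*w^3 - 4*w^2 + 16*w - 4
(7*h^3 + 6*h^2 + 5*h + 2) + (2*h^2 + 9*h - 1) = 7*h^3 + 8*h^2 + 14*h + 1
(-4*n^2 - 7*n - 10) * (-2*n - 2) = 8*n^3 + 22*n^2 + 34*n + 20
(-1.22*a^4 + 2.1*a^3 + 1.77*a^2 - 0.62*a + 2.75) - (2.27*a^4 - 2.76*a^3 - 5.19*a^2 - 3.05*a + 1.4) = -3.49*a^4 + 4.86*a^3 + 6.96*a^2 + 2.43*a + 1.35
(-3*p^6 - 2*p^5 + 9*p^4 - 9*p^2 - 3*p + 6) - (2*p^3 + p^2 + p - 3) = -3*p^6 - 2*p^5 + 9*p^4 - 2*p^3 - 10*p^2 - 4*p + 9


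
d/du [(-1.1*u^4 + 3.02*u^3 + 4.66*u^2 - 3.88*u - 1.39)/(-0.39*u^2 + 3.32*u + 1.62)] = (0.858*u^5 - 12.1338*u^4 + 12.9248*u^3 + 28.6352*u^2 + 14.0142*u - 1.6708)/(0.1521*u^4 - 2.5896*u^3 + 9.7588*u^2 + 10.7568*u + 2.6244)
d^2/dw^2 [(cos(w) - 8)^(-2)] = 2*(-8*cos(w) - cos(2*w) + 2)/(cos(w) - 8)^4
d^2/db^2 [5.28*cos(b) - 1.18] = -5.28*cos(b)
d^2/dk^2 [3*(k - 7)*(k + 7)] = 6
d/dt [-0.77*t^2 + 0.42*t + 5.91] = 0.42 - 1.54*t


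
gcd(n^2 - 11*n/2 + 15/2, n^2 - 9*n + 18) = n - 3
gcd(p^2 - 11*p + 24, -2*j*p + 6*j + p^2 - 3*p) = p - 3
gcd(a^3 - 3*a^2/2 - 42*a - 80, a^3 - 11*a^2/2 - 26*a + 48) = a^2 - 4*a - 32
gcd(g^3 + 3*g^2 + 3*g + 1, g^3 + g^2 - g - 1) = g^2 + 2*g + 1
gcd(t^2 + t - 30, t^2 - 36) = t + 6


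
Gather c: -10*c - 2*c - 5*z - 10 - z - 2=-12*c - 6*z - 12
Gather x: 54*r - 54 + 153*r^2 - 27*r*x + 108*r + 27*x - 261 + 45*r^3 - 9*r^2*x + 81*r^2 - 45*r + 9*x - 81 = 45*r^3 + 234*r^2 + 117*r + x*(-9*r^2 - 27*r + 36) - 396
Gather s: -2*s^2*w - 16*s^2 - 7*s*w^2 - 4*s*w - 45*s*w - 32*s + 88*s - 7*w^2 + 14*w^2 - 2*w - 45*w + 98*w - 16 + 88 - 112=s^2*(-2*w - 16) + s*(-7*w^2 - 49*w + 56) + 7*w^2 + 51*w - 40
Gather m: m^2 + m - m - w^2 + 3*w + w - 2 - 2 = m^2 - w^2 + 4*w - 4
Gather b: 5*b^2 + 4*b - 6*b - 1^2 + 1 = 5*b^2 - 2*b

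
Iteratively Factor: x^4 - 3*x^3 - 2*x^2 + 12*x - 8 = (x + 2)*(x^3 - 5*x^2 + 8*x - 4) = (x - 1)*(x + 2)*(x^2 - 4*x + 4) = (x - 2)*(x - 1)*(x + 2)*(x - 2)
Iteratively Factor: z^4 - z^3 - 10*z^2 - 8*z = (z + 1)*(z^3 - 2*z^2 - 8*z) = (z + 1)*(z + 2)*(z^2 - 4*z) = (z - 4)*(z + 1)*(z + 2)*(z)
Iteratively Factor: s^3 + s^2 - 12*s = (s)*(s^2 + s - 12) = s*(s + 4)*(s - 3)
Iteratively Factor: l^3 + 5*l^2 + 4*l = (l + 1)*(l^2 + 4*l) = l*(l + 1)*(l + 4)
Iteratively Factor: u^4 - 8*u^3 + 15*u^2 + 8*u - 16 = (u + 1)*(u^3 - 9*u^2 + 24*u - 16) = (u - 1)*(u + 1)*(u^2 - 8*u + 16) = (u - 4)*(u - 1)*(u + 1)*(u - 4)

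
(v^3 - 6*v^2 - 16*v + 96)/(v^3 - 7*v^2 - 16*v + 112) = (v - 6)/(v - 7)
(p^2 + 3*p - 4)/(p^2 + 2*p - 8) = (p - 1)/(p - 2)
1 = 1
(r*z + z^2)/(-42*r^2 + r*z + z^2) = z*(r + z)/(-42*r^2 + r*z + z^2)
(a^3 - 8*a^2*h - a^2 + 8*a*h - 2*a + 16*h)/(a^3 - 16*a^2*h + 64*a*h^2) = (a^2 - a - 2)/(a*(a - 8*h))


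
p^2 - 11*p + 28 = (p - 7)*(p - 4)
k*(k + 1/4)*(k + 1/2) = k^3 + 3*k^2/4 + k/8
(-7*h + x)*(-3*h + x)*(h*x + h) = 21*h^3*x + 21*h^3 - 10*h^2*x^2 - 10*h^2*x + h*x^3 + h*x^2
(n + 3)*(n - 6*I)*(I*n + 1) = I*n^3 + 7*n^2 + 3*I*n^2 + 21*n - 6*I*n - 18*I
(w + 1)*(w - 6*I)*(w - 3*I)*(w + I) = w^4 + w^3 - 8*I*w^3 - 9*w^2 - 8*I*w^2 - 9*w - 18*I*w - 18*I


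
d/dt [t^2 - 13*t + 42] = 2*t - 13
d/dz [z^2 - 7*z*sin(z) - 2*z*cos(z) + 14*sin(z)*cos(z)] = 2*z*sin(z) - 7*z*cos(z) + 2*z - 7*sin(z) - 2*cos(z) + 14*cos(2*z)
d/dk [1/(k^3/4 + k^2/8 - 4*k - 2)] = 16*(-3*k^2 - k + 16)/(2*k^3 + k^2 - 32*k - 16)^2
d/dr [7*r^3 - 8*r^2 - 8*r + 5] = 21*r^2 - 16*r - 8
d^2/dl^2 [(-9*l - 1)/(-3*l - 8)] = -414/(3*l + 8)^3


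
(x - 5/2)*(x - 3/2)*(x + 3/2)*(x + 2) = x^4 - x^3/2 - 29*x^2/4 + 9*x/8 + 45/4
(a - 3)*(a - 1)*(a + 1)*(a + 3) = a^4 - 10*a^2 + 9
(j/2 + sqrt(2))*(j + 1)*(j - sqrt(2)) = j^3/2 + j^2/2 + sqrt(2)*j^2/2 - 2*j + sqrt(2)*j/2 - 2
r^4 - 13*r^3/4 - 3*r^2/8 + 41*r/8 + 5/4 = (r - 5/2)*(r - 2)*(r + 1/4)*(r + 1)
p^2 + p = p*(p + 1)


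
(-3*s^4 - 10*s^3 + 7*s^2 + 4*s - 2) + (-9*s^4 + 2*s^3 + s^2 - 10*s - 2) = -12*s^4 - 8*s^3 + 8*s^2 - 6*s - 4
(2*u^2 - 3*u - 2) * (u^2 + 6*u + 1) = 2*u^4 + 9*u^3 - 18*u^2 - 15*u - 2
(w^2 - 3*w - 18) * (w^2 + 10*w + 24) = w^4 + 7*w^3 - 24*w^2 - 252*w - 432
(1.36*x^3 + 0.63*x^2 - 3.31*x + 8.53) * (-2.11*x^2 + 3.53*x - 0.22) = -2.8696*x^5 + 3.4715*x^4 + 8.9088*x^3 - 29.8212*x^2 + 30.8391*x - 1.8766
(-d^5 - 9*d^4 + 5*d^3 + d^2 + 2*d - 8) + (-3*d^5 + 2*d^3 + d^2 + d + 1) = -4*d^5 - 9*d^4 + 7*d^3 + 2*d^2 + 3*d - 7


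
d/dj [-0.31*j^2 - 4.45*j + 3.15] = -0.62*j - 4.45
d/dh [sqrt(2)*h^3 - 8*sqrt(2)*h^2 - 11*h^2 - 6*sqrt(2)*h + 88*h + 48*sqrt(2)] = 3*sqrt(2)*h^2 - 16*sqrt(2)*h - 22*h - 6*sqrt(2) + 88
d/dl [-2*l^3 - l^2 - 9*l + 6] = -6*l^2 - 2*l - 9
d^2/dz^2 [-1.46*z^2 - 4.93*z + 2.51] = -2.92000000000000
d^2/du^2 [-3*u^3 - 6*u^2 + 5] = -18*u - 12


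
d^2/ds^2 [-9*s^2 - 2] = -18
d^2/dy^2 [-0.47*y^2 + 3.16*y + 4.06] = -0.940000000000000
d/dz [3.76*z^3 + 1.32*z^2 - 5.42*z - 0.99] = 11.28*z^2 + 2.64*z - 5.42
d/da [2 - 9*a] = -9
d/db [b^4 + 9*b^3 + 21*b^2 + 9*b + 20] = 4*b^3 + 27*b^2 + 42*b + 9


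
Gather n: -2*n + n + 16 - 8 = 8 - n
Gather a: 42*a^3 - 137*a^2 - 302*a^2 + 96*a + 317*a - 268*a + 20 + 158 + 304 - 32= 42*a^3 - 439*a^2 + 145*a + 450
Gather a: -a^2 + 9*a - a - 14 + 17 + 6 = -a^2 + 8*a + 9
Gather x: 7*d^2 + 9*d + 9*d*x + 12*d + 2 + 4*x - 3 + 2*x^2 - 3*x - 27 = 7*d^2 + 21*d + 2*x^2 + x*(9*d + 1) - 28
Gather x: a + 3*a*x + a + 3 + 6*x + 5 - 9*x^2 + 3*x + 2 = 2*a - 9*x^2 + x*(3*a + 9) + 10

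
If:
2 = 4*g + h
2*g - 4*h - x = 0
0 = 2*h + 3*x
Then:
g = 10/23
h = 6/23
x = -4/23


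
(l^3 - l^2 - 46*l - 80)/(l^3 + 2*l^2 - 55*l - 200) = (l + 2)/(l + 5)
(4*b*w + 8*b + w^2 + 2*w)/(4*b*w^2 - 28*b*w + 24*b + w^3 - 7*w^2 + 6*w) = (w + 2)/(w^2 - 7*w + 6)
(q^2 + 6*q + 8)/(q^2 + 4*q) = (q + 2)/q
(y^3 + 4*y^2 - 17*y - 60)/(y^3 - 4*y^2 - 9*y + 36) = (y + 5)/(y - 3)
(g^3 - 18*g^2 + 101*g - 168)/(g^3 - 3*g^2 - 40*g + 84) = (g^2 - 11*g + 24)/(g^2 + 4*g - 12)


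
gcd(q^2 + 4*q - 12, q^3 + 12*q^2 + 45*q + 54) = q + 6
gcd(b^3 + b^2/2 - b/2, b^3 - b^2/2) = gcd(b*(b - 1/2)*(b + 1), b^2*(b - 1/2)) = b^2 - b/2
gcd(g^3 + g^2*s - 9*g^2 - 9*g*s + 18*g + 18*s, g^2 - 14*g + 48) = g - 6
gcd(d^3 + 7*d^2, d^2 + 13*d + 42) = d + 7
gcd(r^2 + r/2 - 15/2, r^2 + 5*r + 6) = r + 3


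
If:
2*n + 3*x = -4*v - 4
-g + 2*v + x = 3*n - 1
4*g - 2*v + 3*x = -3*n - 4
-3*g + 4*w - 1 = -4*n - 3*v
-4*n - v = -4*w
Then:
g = -29/27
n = 2/27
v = -19/27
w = -11/108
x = -4/9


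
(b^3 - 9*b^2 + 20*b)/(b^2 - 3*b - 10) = b*(b - 4)/(b + 2)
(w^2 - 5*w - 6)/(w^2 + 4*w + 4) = (w^2 - 5*w - 6)/(w^2 + 4*w + 4)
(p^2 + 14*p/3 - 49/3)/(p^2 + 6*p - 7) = (p - 7/3)/(p - 1)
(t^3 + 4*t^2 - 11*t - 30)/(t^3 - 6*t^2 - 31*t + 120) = (t + 2)/(t - 8)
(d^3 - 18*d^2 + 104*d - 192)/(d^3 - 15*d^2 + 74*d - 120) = (d - 8)/(d - 5)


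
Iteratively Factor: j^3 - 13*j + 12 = (j - 3)*(j^2 + 3*j - 4) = (j - 3)*(j + 4)*(j - 1)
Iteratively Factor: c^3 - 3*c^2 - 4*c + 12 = (c + 2)*(c^2 - 5*c + 6) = (c - 2)*(c + 2)*(c - 3)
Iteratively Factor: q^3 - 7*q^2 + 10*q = (q - 5)*(q^2 - 2*q) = q*(q - 5)*(q - 2)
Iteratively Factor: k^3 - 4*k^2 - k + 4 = (k + 1)*(k^2 - 5*k + 4) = (k - 1)*(k + 1)*(k - 4)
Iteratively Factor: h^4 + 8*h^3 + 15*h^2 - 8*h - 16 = (h + 1)*(h^3 + 7*h^2 + 8*h - 16) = (h - 1)*(h + 1)*(h^2 + 8*h + 16) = (h - 1)*(h + 1)*(h + 4)*(h + 4)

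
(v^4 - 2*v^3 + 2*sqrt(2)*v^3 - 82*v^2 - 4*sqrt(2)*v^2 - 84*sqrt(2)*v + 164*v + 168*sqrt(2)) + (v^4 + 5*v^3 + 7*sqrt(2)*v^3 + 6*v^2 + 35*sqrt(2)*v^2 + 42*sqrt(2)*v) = 2*v^4 + 3*v^3 + 9*sqrt(2)*v^3 - 76*v^2 + 31*sqrt(2)*v^2 - 42*sqrt(2)*v + 164*v + 168*sqrt(2)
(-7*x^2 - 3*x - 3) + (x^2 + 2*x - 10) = -6*x^2 - x - 13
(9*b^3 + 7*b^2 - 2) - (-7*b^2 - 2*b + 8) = 9*b^3 + 14*b^2 + 2*b - 10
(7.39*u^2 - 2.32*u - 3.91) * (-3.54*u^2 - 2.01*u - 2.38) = -26.1606*u^4 - 6.6411*u^3 + 0.916400000000002*u^2 + 13.3807*u + 9.3058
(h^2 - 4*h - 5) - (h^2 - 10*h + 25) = 6*h - 30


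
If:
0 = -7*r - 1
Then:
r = -1/7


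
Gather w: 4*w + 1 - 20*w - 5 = -16*w - 4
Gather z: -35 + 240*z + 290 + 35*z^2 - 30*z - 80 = 35*z^2 + 210*z + 175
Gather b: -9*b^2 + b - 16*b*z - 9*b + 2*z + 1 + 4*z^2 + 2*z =-9*b^2 + b*(-16*z - 8) + 4*z^2 + 4*z + 1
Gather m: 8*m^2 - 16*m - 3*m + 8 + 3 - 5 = 8*m^2 - 19*m + 6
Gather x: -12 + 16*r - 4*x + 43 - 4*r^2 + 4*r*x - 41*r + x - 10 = -4*r^2 - 25*r + x*(4*r - 3) + 21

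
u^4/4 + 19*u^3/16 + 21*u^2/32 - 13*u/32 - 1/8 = (u/4 + 1)*(u - 1/2)*(u + 1/4)*(u + 1)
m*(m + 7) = m^2 + 7*m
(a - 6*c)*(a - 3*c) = a^2 - 9*a*c + 18*c^2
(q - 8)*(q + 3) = q^2 - 5*q - 24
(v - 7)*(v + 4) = v^2 - 3*v - 28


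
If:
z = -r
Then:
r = -z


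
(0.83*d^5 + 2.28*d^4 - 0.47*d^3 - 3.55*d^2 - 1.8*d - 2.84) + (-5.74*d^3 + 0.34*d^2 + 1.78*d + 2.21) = 0.83*d^5 + 2.28*d^4 - 6.21*d^3 - 3.21*d^2 - 0.02*d - 0.63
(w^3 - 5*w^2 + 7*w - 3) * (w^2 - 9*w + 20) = w^5 - 14*w^4 + 72*w^3 - 166*w^2 + 167*w - 60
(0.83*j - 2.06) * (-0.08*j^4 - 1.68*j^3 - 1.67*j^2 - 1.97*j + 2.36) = -0.0664*j^5 - 1.2296*j^4 + 2.0747*j^3 + 1.8051*j^2 + 6.017*j - 4.8616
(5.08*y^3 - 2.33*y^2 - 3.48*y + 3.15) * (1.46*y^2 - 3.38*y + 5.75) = 7.4168*y^5 - 20.5722*y^4 + 32.0046*y^3 + 2.9639*y^2 - 30.657*y + 18.1125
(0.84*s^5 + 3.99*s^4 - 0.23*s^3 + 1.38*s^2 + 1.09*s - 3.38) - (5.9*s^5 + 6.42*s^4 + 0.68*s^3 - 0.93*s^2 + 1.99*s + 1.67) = -5.06*s^5 - 2.43*s^4 - 0.91*s^3 + 2.31*s^2 - 0.9*s - 5.05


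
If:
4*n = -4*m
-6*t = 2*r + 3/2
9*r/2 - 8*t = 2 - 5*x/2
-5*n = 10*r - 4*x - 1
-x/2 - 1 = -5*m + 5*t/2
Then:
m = 347/7120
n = -347/7120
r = 165/2848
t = -767/2848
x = -473/2848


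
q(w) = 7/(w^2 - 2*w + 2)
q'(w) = 7*(2 - 2*w)/(w^2 - 2*w + 2)^2 = 14*(1 - w)/(w^2 - 2*w + 2)^2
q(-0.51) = 2.13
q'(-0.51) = 1.96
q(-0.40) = 2.36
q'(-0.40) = 2.24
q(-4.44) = 0.23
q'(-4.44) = 0.08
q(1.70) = 4.70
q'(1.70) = -4.41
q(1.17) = 6.80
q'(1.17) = -2.25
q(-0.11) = 3.14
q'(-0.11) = 3.12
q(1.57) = 5.28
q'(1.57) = -4.55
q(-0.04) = 3.36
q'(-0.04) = 3.36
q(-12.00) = 0.04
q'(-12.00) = 0.01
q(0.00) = 3.50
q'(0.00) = 3.50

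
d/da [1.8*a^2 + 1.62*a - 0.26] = 3.6*a + 1.62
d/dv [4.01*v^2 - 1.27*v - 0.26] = 8.02*v - 1.27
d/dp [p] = 1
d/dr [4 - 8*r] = -8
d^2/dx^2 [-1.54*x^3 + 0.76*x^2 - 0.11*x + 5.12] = 1.52 - 9.24*x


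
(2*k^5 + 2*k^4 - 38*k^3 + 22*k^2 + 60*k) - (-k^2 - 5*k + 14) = 2*k^5 + 2*k^4 - 38*k^3 + 23*k^2 + 65*k - 14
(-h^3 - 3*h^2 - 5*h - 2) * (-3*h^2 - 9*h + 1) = 3*h^5 + 18*h^4 + 41*h^3 + 48*h^2 + 13*h - 2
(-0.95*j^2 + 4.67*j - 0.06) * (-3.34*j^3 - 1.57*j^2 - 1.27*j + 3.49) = 3.173*j^5 - 14.1063*j^4 - 5.925*j^3 - 9.1522*j^2 + 16.3745*j - 0.2094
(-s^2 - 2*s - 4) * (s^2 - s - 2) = -s^4 - s^3 + 8*s + 8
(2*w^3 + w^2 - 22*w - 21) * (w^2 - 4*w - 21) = 2*w^5 - 7*w^4 - 68*w^3 + 46*w^2 + 546*w + 441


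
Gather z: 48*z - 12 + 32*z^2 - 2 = 32*z^2 + 48*z - 14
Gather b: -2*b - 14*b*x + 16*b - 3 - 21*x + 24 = b*(14 - 14*x) - 21*x + 21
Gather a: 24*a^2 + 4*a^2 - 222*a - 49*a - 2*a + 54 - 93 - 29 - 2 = 28*a^2 - 273*a - 70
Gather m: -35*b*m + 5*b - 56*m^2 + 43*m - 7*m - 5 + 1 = 5*b - 56*m^2 + m*(36 - 35*b) - 4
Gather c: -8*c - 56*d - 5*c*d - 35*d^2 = c*(-5*d - 8) - 35*d^2 - 56*d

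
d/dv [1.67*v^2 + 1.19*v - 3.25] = 3.34*v + 1.19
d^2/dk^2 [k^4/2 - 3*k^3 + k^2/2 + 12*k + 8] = 6*k^2 - 18*k + 1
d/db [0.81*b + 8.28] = 0.810000000000000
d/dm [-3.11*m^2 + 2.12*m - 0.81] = 2.12 - 6.22*m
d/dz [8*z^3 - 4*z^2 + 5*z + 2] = 24*z^2 - 8*z + 5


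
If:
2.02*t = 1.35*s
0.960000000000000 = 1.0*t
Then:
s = 1.44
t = 0.96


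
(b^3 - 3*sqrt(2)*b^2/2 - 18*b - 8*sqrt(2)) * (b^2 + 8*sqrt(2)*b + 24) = b^5 + 13*sqrt(2)*b^4/2 - 18*b^3 - 188*sqrt(2)*b^2 - 560*b - 192*sqrt(2)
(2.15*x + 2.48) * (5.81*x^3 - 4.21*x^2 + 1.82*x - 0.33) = 12.4915*x^4 + 5.3573*x^3 - 6.5278*x^2 + 3.8041*x - 0.8184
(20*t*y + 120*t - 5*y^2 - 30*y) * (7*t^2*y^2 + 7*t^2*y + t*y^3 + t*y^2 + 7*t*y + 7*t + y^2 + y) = 140*t^3*y^3 + 980*t^3*y^2 + 840*t^3*y - 15*t^2*y^4 - 105*t^2*y^3 + 50*t^2*y^2 + 980*t^2*y + 840*t^2 - 5*t*y^5 - 35*t*y^4 - 45*t*y^3 - 105*t*y^2 - 90*t*y - 5*y^4 - 35*y^3 - 30*y^2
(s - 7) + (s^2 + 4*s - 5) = s^2 + 5*s - 12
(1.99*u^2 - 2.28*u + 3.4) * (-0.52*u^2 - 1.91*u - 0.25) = -1.0348*u^4 - 2.6153*u^3 + 2.0893*u^2 - 5.924*u - 0.85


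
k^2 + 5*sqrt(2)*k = k*(k + 5*sqrt(2))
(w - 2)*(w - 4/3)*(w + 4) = w^3 + 2*w^2/3 - 32*w/3 + 32/3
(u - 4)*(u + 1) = u^2 - 3*u - 4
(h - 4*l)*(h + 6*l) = h^2 + 2*h*l - 24*l^2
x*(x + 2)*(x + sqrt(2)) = x^3 + sqrt(2)*x^2 + 2*x^2 + 2*sqrt(2)*x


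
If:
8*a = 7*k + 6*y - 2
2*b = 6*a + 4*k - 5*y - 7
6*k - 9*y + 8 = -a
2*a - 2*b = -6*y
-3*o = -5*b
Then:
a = 1561/55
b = 4276/55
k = 1024/55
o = 4276/33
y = 181/11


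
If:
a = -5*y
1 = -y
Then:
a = 5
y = -1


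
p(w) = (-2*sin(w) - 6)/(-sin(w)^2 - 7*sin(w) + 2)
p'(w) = (2*sin(w)*cos(w) + 7*cos(w))*(-2*sin(w) - 6)/(-sin(w)^2 - 7*sin(w) + 2)^2 - 2*cos(w)/(-sin(w)^2 - 7*sin(w) + 2) = 2*(-6*sin(w) + cos(w)^2 - 24)*cos(w)/(sin(w)^2 + 7*sin(w) - 2)^2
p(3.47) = -1.29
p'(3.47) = 2.32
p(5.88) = -1.14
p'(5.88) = -1.81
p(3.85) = -0.77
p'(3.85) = 0.79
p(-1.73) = -0.51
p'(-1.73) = 0.09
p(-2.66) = -1.01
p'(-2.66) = 1.43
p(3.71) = -0.90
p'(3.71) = 1.13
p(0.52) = 4.05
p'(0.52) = -15.30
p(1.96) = 1.47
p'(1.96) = 0.78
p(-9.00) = -1.10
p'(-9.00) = 1.70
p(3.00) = -6.33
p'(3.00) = 48.00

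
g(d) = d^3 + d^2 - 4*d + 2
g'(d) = 3*d^2 + 2*d - 4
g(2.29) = 10.09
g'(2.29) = 16.31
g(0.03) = 1.88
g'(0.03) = -3.94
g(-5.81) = -137.13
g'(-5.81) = 85.65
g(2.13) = 7.68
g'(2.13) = 13.87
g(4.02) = 67.05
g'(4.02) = 52.52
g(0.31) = 0.89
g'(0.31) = -3.09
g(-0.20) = 2.83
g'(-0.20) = -4.28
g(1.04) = 0.05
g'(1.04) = 1.32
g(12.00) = 1826.00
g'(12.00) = 452.00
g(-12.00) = -1534.00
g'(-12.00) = 404.00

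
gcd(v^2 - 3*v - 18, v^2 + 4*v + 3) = v + 3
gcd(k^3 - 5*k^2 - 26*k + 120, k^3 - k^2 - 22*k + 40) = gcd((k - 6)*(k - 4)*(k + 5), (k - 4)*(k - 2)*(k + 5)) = k^2 + k - 20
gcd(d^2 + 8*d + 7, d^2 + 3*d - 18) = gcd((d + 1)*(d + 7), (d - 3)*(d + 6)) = 1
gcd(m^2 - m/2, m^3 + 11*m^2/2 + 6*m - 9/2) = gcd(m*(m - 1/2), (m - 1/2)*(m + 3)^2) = m - 1/2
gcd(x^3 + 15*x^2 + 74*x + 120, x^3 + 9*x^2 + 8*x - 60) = x^2 + 11*x + 30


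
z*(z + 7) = z^2 + 7*z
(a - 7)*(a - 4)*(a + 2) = a^3 - 9*a^2 + 6*a + 56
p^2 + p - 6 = (p - 2)*(p + 3)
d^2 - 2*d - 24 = (d - 6)*(d + 4)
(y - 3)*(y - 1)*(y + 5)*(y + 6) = y^4 + 7*y^3 - 11*y^2 - 87*y + 90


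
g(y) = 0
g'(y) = 0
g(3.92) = 0.00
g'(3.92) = 0.00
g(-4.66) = 0.00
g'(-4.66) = 0.00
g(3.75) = 0.00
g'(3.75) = 0.00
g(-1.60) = 0.00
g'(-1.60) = 0.00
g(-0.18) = 0.00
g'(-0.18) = 0.00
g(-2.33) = 0.00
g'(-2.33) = 0.00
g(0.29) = 0.00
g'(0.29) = 0.00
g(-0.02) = 0.00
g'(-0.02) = 0.00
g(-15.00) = 0.00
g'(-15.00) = 0.00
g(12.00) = 0.00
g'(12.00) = 0.00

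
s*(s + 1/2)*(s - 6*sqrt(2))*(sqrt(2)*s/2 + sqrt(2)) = sqrt(2)*s^4/2 - 6*s^3 + 5*sqrt(2)*s^3/4 - 15*s^2 + sqrt(2)*s^2/2 - 6*s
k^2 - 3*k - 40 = (k - 8)*(k + 5)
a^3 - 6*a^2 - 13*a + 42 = (a - 7)*(a - 2)*(a + 3)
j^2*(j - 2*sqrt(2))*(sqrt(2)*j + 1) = sqrt(2)*j^4 - 3*j^3 - 2*sqrt(2)*j^2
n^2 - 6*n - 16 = (n - 8)*(n + 2)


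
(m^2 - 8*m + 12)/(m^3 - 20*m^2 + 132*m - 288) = (m - 2)/(m^2 - 14*m + 48)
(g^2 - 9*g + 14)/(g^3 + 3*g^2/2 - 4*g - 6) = 2*(g - 7)/(2*g^2 + 7*g + 6)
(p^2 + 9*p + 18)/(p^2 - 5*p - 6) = (p^2 + 9*p + 18)/(p^2 - 5*p - 6)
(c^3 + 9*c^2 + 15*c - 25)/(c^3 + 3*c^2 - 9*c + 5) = (c + 5)/(c - 1)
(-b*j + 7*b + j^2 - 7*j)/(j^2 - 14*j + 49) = (-b + j)/(j - 7)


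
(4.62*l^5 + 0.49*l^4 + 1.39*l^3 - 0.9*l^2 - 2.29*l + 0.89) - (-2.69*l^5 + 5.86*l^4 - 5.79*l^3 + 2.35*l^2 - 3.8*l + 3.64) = 7.31*l^5 - 5.37*l^4 + 7.18*l^3 - 3.25*l^2 + 1.51*l - 2.75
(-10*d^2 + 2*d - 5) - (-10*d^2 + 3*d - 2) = -d - 3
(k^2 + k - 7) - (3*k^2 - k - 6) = -2*k^2 + 2*k - 1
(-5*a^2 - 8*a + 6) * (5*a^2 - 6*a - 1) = -25*a^4 - 10*a^3 + 83*a^2 - 28*a - 6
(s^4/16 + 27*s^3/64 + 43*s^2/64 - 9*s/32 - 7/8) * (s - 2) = s^5/16 + 19*s^4/64 - 11*s^3/64 - 13*s^2/8 - 5*s/16 + 7/4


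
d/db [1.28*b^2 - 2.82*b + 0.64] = 2.56*b - 2.82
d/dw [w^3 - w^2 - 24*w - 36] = 3*w^2 - 2*w - 24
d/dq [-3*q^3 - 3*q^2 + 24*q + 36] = -9*q^2 - 6*q + 24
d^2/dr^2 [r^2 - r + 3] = 2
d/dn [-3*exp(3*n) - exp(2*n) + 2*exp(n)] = (-9*exp(2*n) - 2*exp(n) + 2)*exp(n)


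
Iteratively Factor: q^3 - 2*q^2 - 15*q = (q)*(q^2 - 2*q - 15) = q*(q + 3)*(q - 5)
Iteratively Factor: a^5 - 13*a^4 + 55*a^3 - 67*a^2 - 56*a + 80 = (a + 1)*(a^4 - 14*a^3 + 69*a^2 - 136*a + 80) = (a - 4)*(a + 1)*(a^3 - 10*a^2 + 29*a - 20) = (a - 4)*(a - 1)*(a + 1)*(a^2 - 9*a + 20) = (a - 5)*(a - 4)*(a - 1)*(a + 1)*(a - 4)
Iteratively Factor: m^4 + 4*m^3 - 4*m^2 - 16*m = (m)*(m^3 + 4*m^2 - 4*m - 16) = m*(m + 2)*(m^2 + 2*m - 8) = m*(m + 2)*(m + 4)*(m - 2)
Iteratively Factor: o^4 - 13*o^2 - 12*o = (o)*(o^3 - 13*o - 12) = o*(o - 4)*(o^2 + 4*o + 3) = o*(o - 4)*(o + 1)*(o + 3)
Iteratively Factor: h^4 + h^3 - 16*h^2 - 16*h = (h + 1)*(h^3 - 16*h) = (h - 4)*(h + 1)*(h^2 + 4*h) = h*(h - 4)*(h + 1)*(h + 4)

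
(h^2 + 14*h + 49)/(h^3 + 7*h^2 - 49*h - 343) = 1/(h - 7)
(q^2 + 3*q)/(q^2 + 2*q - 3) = q/(q - 1)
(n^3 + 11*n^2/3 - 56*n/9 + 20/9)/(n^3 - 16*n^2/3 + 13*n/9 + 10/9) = (3*n^2 + 13*n - 10)/(3*n^2 - 14*n - 5)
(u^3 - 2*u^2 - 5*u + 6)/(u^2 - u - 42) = (-u^3 + 2*u^2 + 5*u - 6)/(-u^2 + u + 42)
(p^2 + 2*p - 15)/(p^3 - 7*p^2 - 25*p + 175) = (p - 3)/(p^2 - 12*p + 35)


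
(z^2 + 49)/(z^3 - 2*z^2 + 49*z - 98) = 1/(z - 2)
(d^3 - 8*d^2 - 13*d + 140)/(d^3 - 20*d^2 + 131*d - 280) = (d + 4)/(d - 8)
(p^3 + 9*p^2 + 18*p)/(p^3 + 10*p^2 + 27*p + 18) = p/(p + 1)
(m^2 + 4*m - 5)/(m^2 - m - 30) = (m - 1)/(m - 6)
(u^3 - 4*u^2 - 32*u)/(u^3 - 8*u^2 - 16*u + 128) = u/(u - 4)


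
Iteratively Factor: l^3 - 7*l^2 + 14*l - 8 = (l - 4)*(l^2 - 3*l + 2) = (l - 4)*(l - 2)*(l - 1)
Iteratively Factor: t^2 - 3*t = (t)*(t - 3)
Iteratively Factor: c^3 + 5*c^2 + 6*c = (c + 2)*(c^2 + 3*c) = c*(c + 2)*(c + 3)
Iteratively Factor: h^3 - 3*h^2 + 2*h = (h - 2)*(h^2 - h) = (h - 2)*(h - 1)*(h)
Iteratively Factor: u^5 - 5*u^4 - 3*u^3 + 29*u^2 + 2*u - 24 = (u + 2)*(u^4 - 7*u^3 + 11*u^2 + 7*u - 12) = (u - 4)*(u + 2)*(u^3 - 3*u^2 - u + 3) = (u - 4)*(u - 3)*(u + 2)*(u^2 - 1) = (u - 4)*(u - 3)*(u + 1)*(u + 2)*(u - 1)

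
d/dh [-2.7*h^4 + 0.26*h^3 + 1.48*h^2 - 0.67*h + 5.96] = -10.8*h^3 + 0.78*h^2 + 2.96*h - 0.67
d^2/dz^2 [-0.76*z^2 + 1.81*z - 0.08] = -1.52000000000000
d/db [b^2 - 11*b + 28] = 2*b - 11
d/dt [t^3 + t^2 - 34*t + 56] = 3*t^2 + 2*t - 34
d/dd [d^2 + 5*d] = 2*d + 5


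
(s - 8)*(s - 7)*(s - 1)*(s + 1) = s^4 - 15*s^3 + 55*s^2 + 15*s - 56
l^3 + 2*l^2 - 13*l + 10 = (l - 2)*(l - 1)*(l + 5)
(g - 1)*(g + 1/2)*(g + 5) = g^3 + 9*g^2/2 - 3*g - 5/2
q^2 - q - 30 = (q - 6)*(q + 5)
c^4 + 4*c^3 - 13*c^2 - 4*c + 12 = (c - 2)*(c - 1)*(c + 1)*(c + 6)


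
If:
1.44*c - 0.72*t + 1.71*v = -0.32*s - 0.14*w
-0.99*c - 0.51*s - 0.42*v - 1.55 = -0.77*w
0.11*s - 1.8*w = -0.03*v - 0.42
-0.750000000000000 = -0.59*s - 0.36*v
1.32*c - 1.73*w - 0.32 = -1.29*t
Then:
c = -2.41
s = -0.83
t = 3.04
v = 3.45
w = 0.24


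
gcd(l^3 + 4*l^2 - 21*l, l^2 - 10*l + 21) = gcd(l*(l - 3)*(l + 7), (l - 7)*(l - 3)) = l - 3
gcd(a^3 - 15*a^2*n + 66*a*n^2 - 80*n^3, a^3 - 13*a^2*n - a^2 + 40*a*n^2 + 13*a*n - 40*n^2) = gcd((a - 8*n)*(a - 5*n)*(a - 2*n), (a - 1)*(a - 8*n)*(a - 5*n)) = a^2 - 13*a*n + 40*n^2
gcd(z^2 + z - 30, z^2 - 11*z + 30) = z - 5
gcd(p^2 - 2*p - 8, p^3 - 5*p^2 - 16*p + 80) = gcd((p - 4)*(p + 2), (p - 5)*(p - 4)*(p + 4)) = p - 4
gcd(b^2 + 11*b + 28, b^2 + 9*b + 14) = b + 7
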